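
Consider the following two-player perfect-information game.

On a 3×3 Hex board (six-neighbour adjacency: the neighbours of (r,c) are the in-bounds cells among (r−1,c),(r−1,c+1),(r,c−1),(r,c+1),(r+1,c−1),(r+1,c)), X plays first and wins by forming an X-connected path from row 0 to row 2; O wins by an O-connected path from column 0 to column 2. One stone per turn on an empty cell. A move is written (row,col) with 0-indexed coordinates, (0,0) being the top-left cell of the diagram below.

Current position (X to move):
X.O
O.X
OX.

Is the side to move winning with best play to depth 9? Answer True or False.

X winning at [X.O/O.X/OX.]: False

ply 1, X at X.O/O.X/OX. | (0,1)=-1→XXO/O.X/OX.*; (1,1)=-1→X.O/OXX/OX.; (2,2)=-1→X.O/O.X/OXX
ply 2, O at XXO/O.X/OX. | (1,1)=+1→XXO/OOX/OX.*; (2,2)=-1→XXO/O.X/OXO
ply 3: XXO/OOX/OX. is terminal -1 (X); from X.O/O.X/OX. depth 9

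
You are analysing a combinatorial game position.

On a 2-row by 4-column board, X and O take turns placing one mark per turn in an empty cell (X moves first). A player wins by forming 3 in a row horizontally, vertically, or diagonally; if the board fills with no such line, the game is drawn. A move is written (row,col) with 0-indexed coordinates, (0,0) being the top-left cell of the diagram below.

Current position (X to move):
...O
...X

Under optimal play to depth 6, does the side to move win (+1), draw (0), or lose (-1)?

ply 1, X at ...O/...X | (0,0)=+0→X..O/...X*; (0,1)=+0→.X.O/...X; (0,2)=+0→..XO/...X; (1,0)=+0→...O/X..X; (1,1)=+0→...O/.X.X; (1,2)=+0→...O/..XX
ply 2, O at X..O/...X | (0,1)=+0→XO.O/...X*; (0,2)=+0→X.OO/...X; (1,0)=+0→X..O/O..X; (1,1)=+0→X..O/.O.X; (1,2)=+0→X..O/..OX
ply 3, X at XO.O/...X | (0,2)=+0→XOXO/...X*; (1,0)=-1→XO.O/X..X; (1,1)=-1→XO.O/.X.X; (1,2)=-1→XO.O/..XX
ply 4, O at XOXO/...X | (1,0)=+0→XOXO/O..X*; (1,1)=+0→XOXO/.O.X; (1,2)=+0→XOXO/..OX
ply 5, X at XOXO/O..X | (1,1)=+0→XOXO/OX.X*; (1,2)=+0→XOXO/O.XX
ply 6, O at XOXO/OX.X | (1,2)=+0→XOXO/OXOX*
ply 7: XOXO/OXOX is terminal +0 (X); from ...O/...X depth 6

value(...O/...X, X) = 0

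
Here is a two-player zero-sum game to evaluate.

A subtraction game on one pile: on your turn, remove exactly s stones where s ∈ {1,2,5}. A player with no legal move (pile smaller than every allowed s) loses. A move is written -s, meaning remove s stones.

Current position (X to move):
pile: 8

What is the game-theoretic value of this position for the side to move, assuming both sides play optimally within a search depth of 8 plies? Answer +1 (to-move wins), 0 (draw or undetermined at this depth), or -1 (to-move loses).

value(8, X) = +1

ply 1, X at 8 | -1=-1→7; -2=+1→6*; -5=+1→3
ply 2, O at 6 | -1=-1→5*; -2=-1→4; -5=-1→1
ply 3, X at 5 | -1=-1→4; -2=+1→3*; -5=+1→0
ply 4, O at 3 | -1=-1→2*; -2=-1→1
ply 5, X at 2 | -1=-1→1; -2=+1→0*
ply 6: 0 is terminal -1 (O); from 8 depth 8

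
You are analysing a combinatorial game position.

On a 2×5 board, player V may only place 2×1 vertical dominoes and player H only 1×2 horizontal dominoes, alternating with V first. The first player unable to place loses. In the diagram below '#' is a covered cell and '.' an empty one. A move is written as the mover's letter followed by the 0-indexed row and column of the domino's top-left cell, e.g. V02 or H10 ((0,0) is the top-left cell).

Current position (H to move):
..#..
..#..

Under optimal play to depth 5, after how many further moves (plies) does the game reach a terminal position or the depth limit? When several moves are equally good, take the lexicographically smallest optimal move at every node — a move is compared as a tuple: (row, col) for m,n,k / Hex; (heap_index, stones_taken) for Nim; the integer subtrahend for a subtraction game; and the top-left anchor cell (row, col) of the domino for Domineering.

p1 H@[..#../..#..]: H00[###../..#..]-1* H03[..###/..#..]-1 H10[..#../###..]-1 H13[..#../..###]-1
p2 V@[###../..#..]: V03[####./..##.]+1* V04[###.#/..#.#]+1
p3 H@[####./..##.]: H10[####./####.]-1*
p4 V@[####./####.]: V04[#####/#####]+1*
p5 H@[#####/#####] terminal -1; root [..#../..#..] d5

PV length from [..#../..#..]: 4 plies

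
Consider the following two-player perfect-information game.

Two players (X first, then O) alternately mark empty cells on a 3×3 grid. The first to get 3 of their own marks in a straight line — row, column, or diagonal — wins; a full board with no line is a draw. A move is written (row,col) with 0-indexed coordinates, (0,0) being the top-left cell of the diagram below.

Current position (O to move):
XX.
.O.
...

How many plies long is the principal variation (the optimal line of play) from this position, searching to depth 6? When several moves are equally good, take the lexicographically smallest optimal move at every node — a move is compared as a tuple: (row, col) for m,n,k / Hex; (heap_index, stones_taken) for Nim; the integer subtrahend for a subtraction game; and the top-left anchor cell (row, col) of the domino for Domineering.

[XX./.O./...] O move#1: (0,2):+0/XXO/.O./...*, (1,0):-1/XX./OO./..., (1,2):-1/XX./.OO/..., (2,0):-1/XX./.O./O.., (2,1):-1/XX./.O./.O., (2,2):-1/XX./.O./..O
[XXO/.O./...] X move#2: (1,0):-1/XXO/XO./..., (1,2):-1/XXO/.OX/..., (2,0):+0/XXO/.O./X..*, (2,1):-1/XXO/.O./.X., (2,2):-1/XXO/.O./..X
[XXO/.O./X..] O move#3: (1,0):+0/XXO/OO./X..*, (1,2):-1/XXO/.OO/X.., (2,1):-1/XXO/.O./XO., (2,2):-1/XXO/.O./X.O
[XXO/OO./X..] X move#4: (1,2):+0/XXO/OOX/X..*, (2,1):-1/XXO/OO./XX., (2,2):-1/XXO/OO./X.X
[XXO/OOX/X..] O move#5: (2,1):+0/XXO/OOX/XO.*, (2,2):+0/XXO/OOX/X.O
[XXO/OOX/XO.] X move#6: (2,2):+0/XXO/OOX/XOX*
[XXO/OOX/XOX] end (terminal +0, O#7); searched XX./.O./... to 6

PV length from [XX./.O./...]: 6 plies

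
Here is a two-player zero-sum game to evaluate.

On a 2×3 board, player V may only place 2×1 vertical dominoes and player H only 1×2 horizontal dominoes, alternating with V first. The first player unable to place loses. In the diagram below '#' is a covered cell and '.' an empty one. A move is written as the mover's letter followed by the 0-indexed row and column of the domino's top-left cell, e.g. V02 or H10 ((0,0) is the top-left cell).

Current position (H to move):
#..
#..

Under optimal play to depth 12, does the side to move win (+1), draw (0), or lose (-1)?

ply 1, H at #../#.. | H01=+1→###/#..*; H11=+1→#../###
ply 2: ###/#.. is terminal -1 (V); from #../#.. depth 12

value(#../#.., H) = +1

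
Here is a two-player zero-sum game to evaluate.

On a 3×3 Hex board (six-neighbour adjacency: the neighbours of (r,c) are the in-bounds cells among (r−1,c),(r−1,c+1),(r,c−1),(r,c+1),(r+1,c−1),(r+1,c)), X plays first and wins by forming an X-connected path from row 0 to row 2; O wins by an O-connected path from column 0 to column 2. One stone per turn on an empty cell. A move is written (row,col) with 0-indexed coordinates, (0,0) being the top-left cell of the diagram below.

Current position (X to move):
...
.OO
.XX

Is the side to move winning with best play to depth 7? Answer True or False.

p1 X@[.../.OO/.XX]: (0,0)[X../.OO/.XX]-1* (0,1)[.X./.OO/.XX]-1 (0,2)[..X/.OO/.XX]-1 (1,0)[.../XOO/.XX]-1 (2,0)[.../.OO/XXX]-1
p2 O@[X../.OO/.XX]: (0,1)[XO./.OO/.XX]+1* (0,2)[X.O/.OO/.XX]+1 (1,0)[X../OOO/.XX]+1 (2,0)[X../.OO/OXX]+1
p3 X@[XO./.OO/.XX]: (0,2)[XOX/.OO/.XX]-1* (1,0)[XO./XOO/.XX]-1 (2,0)[XO./.OO/XXX]-1
p4 O@[XOX/.OO/.XX]: (1,0)[XOX/OOO/.XX]+1* (2,0)[XOX/.OO/OXX]+1
p5 X@[XOX/OOO/.XX] terminal -1; root [.../.OO/.XX] d7

X winning at [.../.OO/.XX]: False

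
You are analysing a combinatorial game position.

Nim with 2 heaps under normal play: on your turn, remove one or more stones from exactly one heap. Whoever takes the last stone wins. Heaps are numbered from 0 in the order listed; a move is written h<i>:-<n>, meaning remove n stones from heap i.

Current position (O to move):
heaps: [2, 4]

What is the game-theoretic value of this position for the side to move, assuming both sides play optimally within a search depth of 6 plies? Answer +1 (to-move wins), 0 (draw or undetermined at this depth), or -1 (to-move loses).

[(2,4)] O move#1: h0:-1:-1/(1,4), h0:-2:-1/(0,4), h1:-1:-1/(2,3), h1:-2:+1/(2,2)*, h1:-3:-1/(2,1), h1:-4:-1/(2,0)
[(2,2)] X move#2: h0:-1:-1/(1,2)*, h0:-2:-1/(0,2), h1:-1:-1/(2,1), h1:-2:-1/(2,0)
[(1,2)] O move#3: h0:-1:-1/(0,2), h1:-1:+1/(1,1)*, h1:-2:-1/(1,0)
[(1,1)] X move#4: h0:-1:-1/(0,1)*, h1:-1:-1/(1,0)
[(0,1)] O move#5: h1:-1:+1/(0,0)*
[(0,0)] end (terminal -1, X#6); searched (2,4) to 6

value((2,4), O) = +1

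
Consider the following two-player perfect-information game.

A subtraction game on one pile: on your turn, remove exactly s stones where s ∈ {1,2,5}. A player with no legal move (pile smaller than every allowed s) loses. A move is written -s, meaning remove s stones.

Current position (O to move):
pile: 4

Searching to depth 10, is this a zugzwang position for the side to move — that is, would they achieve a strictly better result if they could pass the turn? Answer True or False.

ply 1, O at 4 | -1=+1→3*; -2=-1→2
ply 2, X at 3 | -1=-1→2*; -2=-1→1
ply 3, O at 2 | -1=-1→1; -2=+1→0*
ply 4: 0 is terminal -1 (X); from 4 depth 10
suppose O passes — search the same position with X to move:
pass> ply 1, X at 4 | -1=+1→3*; -2=-1→2
pass> ply 2, O at 3 | -1=-1→2*; -2=-1→1
pass> ply 3, X at 2 | -1=-1→1; -2=+1→0*
pass> ply 4: 0 is terminal -1 (O); from 4 depth 10
for O: play +1, pass -1

zugzwang(4, O) = False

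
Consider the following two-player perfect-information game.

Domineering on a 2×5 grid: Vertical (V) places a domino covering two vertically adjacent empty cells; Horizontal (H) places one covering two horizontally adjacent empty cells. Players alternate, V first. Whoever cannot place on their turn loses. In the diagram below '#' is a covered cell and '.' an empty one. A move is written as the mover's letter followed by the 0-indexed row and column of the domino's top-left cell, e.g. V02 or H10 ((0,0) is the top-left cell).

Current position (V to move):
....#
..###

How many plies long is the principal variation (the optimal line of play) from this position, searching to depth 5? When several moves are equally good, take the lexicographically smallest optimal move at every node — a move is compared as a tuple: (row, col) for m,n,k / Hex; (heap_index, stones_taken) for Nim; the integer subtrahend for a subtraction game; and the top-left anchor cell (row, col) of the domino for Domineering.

PV length from [....#/..###]: 3 plies

p1 V@[....#/..###]: V00[#...#/#.###]-1 V01[.#..#/.####]+1*
p2 H@[.#..#/.####]: H02[.####/.####]-1*
p3 V@[.####/.####]: V00[#####/#####]+1*
p4 H@[#####/#####] terminal -1; root [....#/..###] d5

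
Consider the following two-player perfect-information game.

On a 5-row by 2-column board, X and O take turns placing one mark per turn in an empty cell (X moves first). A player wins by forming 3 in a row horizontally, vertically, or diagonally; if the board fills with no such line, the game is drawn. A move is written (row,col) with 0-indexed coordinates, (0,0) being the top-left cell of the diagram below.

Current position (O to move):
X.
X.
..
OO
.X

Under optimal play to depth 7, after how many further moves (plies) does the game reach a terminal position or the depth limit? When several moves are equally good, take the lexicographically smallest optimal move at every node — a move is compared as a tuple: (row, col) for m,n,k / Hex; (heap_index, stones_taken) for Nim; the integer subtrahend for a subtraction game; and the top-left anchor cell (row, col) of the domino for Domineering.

PV length from [X./X./../OO/.X]: 5 plies

ply 1, O at X./X./../OO/.X | (0,1)=-1→XO/X./../OO/.X; (1,1)=-1→X./XO/../OO/.X; (2,0)=+0→X./X./O./OO/.X*; (2,1)=-1→X./X./.O/OO/.X; (4,0)=-1→X./X./../OO/OX
ply 2, X at X./X./O./OO/.X | (0,1)=-1→XX/X./O./OO/.X; (1,1)=-1→X./XX/O./OO/.X; (2,1)=-1→X./X./OX/OO/.X; (4,0)=+0→X./X./O./OO/XX*
ply 3, O at X./X./O./OO/XX | (0,1)=+0→XO/X./O./OO/XX*; (1,1)=+0→X./XO/O./OO/XX; (2,1)=+0→X./X./OO/OO/XX
ply 4, X at XO/X./O./OO/XX | (1,1)=+0→XO/XX/O./OO/XX*; (2,1)=+0→XO/X./OX/OO/XX
ply 5, O at XO/XX/O./OO/XX | (2,1)=+0→XO/XX/OO/OO/XX*
ply 6: XO/XX/OO/OO/XX is terminal +0 (X); from X./X./../OO/.X depth 7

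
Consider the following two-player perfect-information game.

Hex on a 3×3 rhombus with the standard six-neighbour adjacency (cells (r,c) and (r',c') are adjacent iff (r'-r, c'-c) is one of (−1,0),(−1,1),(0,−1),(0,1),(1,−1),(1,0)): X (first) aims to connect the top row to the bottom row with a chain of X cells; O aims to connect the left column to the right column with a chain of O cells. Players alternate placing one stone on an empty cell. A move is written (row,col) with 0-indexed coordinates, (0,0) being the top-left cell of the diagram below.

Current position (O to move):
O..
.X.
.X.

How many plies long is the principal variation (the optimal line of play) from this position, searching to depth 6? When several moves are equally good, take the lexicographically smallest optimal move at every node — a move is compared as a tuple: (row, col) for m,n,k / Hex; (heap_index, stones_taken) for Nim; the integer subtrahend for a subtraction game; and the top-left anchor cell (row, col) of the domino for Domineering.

PV length from [O../.X./.X.]: 2 plies

p1 O@[O../.X./.X.]: (0,1)[OO./.X./.X.]-1* (0,2)[O.O/.X./.X.]-1 (1,0)[O../OX./.X.]-1 (1,2)[O../.XO/.X.]-1 (2,0)[O../.X./OX.]-1 (2,2)[O../.X./.XO]-1
p2 X@[OO./.X./.X.]: (0,2)[OOX/.X./.X.]+1* (1,0)[OO./XX./.X.]-1 (1,2)[OO./.XX/.X.]-1 (2,0)[OO./.X./XX.]-1 (2,2)[OO./.X./.XX]-1
p3 O@[OOX/.X./.X.] terminal -1; root [O../.X./.X.] d6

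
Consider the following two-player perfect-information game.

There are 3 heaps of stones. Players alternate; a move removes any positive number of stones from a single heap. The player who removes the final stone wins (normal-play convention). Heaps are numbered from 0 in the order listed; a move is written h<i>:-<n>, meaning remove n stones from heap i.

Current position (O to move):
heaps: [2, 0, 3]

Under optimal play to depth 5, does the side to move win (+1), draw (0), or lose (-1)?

p1 O@[(2,0,3)]: h0:-1[(1,0,3)]-1 h0:-2[(0,0,3)]-1 h2:-1[(2,0,2)]+1* h2:-2[(2,0,1)]-1 h2:-3[(2,0,0)]-1
p2 X@[(2,0,2)]: h0:-1[(1,0,2)]-1* h0:-2[(0,0,2)]-1 h2:-1[(2,0,1)]-1 h2:-2[(2,0,0)]-1
p3 O@[(1,0,2)]: h0:-1[(0,0,2)]-1 h2:-1[(1,0,1)]+1* h2:-2[(1,0,0)]-1
p4 X@[(1,0,1)]: h0:-1[(0,0,1)]-1* h2:-1[(1,0,0)]-1
p5 O@[(0,0,1)]: h2:-1[(0,0,0)]+1*
p6 X@[(0,0,0)] terminal -1; root [(2,0,3)] d5

value((2,0,3), O) = +1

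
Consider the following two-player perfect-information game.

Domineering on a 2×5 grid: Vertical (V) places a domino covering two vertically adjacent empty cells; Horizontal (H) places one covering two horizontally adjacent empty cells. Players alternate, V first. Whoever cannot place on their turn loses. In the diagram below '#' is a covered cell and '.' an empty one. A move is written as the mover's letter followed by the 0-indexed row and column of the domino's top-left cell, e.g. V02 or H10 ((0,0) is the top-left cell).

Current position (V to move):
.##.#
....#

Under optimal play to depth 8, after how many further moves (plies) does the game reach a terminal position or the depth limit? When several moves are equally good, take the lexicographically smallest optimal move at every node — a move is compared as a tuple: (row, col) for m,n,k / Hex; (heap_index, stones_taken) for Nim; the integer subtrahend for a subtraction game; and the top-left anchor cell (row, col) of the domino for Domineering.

ply 1, V at .##.#/....# | V00=-1→###.#/#...#*; V03=-1→.####/...##
ply 2, H at ###.#/#...# | H11=-1→###.#/###.#; H12=+1→###.#/#.###*
ply 3: ###.#/#.### is terminal -1 (V); from .##.#/....# depth 8

PV length from [.##.#/....#]: 2 plies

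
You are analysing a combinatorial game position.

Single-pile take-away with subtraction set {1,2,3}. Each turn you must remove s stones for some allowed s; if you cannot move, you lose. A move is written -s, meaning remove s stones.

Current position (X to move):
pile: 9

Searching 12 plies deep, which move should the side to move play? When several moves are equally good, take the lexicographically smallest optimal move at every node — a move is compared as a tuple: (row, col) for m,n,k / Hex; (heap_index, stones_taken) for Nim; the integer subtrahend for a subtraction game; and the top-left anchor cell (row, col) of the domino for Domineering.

ply 1, X at 9 | -1=+1→8*; -2=-1→7; -3=-1→6
ply 2, O at 8 | -1=-1→7*; -2=-1→6; -3=-1→5
ply 3, X at 7 | -1=-1→6; -2=-1→5; -3=+1→4*
ply 4, O at 4 | -1=-1→3*; -2=-1→2; -3=-1→1
ply 5, X at 3 | -1=-1→2; -2=-1→1; -3=+1→0*
ply 6: 0 is terminal -1 (O); from 9 depth 12

X's best at [9]: -1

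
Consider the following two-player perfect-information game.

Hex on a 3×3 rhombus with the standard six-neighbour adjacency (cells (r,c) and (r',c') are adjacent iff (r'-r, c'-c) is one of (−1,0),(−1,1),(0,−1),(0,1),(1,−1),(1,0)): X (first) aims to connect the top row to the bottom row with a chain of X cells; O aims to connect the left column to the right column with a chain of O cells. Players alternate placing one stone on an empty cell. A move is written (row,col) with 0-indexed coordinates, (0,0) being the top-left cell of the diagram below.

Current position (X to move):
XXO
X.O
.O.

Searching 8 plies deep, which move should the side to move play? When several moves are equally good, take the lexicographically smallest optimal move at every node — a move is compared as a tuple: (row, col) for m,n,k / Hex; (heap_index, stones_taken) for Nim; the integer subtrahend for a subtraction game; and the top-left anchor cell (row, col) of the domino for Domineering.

p1 X@[XXO/X.O/.O.]: (1,1)[XXO/XXO/.O.]-1 (2,0)[XXO/X.O/XO.]+1* (2,2)[XXO/X.O/.OX]-1
p2 O@[XXO/X.O/XO.] terminal -1; root [XXO/X.O/.O.] d8

X's best at [XXO/X.O/.O.]: (2,0)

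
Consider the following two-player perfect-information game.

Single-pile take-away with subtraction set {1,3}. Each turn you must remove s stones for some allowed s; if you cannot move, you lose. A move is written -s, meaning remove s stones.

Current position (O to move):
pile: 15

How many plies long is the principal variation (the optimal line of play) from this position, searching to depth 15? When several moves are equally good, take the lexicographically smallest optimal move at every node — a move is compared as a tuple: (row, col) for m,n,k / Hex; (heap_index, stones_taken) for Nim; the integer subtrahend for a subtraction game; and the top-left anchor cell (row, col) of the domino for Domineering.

PV length from [15]: 15 plies

[15] O move#1: -1:+1/14*, -3:+1/12
[14] X move#2: -1:-1/13*, -3:-1/11
[13] O move#3: -1:+1/12*, -3:+1/10
[12] X move#4: -1:-1/11*, -3:-1/9
[11] O move#5: -1:+1/10*, -3:+1/8
[10] X move#6: -1:-1/9*, -3:-1/7
[9] O move#7: -1:+1/8*, -3:+1/6
[8] X move#8: -1:-1/7*, -3:-1/5
[7] O move#9: -1:+1/6*, -3:+1/4
[6] X move#10: -1:-1/5*, -3:-1/3
[5] O move#11: -1:+1/4*, -3:+1/2
[4] X move#12: -1:-1/3*, -3:-1/1
[3] O move#13: -1:+1/2*, -3:+1/0
[2] X move#14: -1:-1/1*
[1] O move#15: -1:+1/0*
[0] end (terminal -1, X#16); searched 15 to 15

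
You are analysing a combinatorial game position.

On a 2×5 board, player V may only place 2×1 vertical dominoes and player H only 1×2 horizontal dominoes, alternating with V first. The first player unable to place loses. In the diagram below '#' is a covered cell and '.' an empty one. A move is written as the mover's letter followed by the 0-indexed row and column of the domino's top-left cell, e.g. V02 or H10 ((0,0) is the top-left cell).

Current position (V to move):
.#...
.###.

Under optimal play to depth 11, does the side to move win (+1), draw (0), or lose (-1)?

[.#.../.###.] V move#1: V00:-1/##.../####., V04:+1/.#..#/.####*
[.#..#/.####] H move#2: H02:-1/.####/.####*
[.####/.####] V move#3: V00:+1/#####/#####*
[#####/#####] end (terminal -1, H#4); searched .#.../.###. to 11

value(.#.../.###., V) = +1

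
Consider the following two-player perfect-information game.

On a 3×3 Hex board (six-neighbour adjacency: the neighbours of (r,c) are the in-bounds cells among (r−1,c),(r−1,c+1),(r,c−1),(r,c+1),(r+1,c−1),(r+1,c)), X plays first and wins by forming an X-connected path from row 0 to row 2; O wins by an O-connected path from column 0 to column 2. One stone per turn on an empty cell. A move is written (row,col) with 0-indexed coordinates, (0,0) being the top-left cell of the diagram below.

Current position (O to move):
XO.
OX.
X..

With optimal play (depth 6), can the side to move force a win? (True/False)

O winning at [XO./OX./X..]: True

p1 O@[XO./OX./X..]: (0,2)[XOO/OX./X..]+1* (1,2)[XO./OXO/X..]-1 (2,1)[XO./OX./XO.]-1 (2,2)[XO./OX./X.O]-1
p2 X@[XOO/OX./X..] terminal -1; root [XO./OX./X..] d6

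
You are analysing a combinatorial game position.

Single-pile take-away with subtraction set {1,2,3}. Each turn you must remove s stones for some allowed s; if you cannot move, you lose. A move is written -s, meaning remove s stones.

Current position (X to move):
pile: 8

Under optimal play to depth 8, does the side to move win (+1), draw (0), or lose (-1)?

value(8, X) = -1

ply 1, X at 8 | -1=-1→7*; -2=-1→6; -3=-1→5
ply 2, O at 7 | -1=-1→6; -2=-1→5; -3=+1→4*
ply 3, X at 4 | -1=-1→3*; -2=-1→2; -3=-1→1
ply 4, O at 3 | -1=-1→2; -2=-1→1; -3=+1→0*
ply 5: 0 is terminal -1 (X); from 8 depth 8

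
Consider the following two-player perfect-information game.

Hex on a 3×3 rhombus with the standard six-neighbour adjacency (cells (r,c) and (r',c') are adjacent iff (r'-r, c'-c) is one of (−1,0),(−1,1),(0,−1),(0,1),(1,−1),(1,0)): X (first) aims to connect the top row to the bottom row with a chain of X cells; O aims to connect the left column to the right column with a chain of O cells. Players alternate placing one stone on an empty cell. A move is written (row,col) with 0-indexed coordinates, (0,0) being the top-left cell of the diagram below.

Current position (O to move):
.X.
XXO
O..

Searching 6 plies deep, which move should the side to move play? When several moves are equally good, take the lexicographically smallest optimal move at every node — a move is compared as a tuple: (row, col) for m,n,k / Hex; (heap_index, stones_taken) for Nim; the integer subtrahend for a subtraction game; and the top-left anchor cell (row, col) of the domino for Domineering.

ply 1, O at .X./XXO/O.. | (0,0)=-1→OX./XXO/O..; (0,2)=-1→.XO/XXO/O..; (2,1)=+1→.X./XXO/OO.*; (2,2)=-1→.X./XXO/O.O
ply 2: .X./XXO/OO. is terminal -1 (X); from .X./XXO/O.. depth 6

O's best at [.X./XXO/O..]: (2,1)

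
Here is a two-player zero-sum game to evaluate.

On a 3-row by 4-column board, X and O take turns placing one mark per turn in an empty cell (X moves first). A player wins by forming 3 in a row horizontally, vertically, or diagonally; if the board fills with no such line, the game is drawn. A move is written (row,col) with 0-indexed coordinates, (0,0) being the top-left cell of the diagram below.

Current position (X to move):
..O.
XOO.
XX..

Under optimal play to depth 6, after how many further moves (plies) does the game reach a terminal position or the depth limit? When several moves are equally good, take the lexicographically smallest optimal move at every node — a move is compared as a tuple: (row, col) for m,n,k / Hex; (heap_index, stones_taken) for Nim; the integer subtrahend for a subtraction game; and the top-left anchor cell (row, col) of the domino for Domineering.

[..O./XOO./XX..] X move#1: (0,0):+1/X.O./XOO./XX..*, (0,1):-1/.XO./XOO./XX.., (0,3):-1/..OX/XOO./XX.., (1,3):-1/..O./XOOX/XX.., (2,2):+1/..O./XOO./XXX., (2,3):-1/..O./XOO./XX.X
[X.O./XOO./XX..] end (terminal -1, O#2); searched ..O./XOO./XX.. to 6

PV length from [..O./XOO./XX..]: 1 ply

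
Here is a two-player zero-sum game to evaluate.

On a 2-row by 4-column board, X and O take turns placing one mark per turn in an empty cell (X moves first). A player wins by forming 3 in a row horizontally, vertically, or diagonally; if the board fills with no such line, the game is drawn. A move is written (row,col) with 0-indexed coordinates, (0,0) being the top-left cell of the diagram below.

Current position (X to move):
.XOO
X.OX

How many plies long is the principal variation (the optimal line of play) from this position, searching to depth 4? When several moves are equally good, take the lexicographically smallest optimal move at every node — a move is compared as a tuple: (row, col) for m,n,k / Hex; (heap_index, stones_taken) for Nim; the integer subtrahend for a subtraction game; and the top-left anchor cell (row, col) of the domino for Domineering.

p1 X@[.XOO/X.OX]: (0,0)[XXOO/X.OX]+0* (1,1)[.XOO/XXOX]+0
p2 O@[XXOO/X.OX]: (1,1)[XXOO/XOOX]+0*
p3 X@[XXOO/XOOX] terminal +0; root [.XOO/X.OX] d4

PV length from [.XOO/X.OX]: 2 plies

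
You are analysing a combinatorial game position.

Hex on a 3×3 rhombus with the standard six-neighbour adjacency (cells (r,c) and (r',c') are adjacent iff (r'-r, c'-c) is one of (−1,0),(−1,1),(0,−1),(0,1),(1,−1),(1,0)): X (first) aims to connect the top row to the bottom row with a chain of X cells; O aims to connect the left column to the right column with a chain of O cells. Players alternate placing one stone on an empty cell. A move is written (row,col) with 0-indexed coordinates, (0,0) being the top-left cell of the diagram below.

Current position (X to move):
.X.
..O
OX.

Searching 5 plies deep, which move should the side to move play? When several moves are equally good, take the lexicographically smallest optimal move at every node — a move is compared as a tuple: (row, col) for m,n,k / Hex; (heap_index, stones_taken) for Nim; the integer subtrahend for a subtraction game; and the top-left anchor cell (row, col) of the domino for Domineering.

[.X./..O/OX.] X move#1: (0,0):-1/XX./..O/OX., (0,2):-1/.XX/..O/OX., (1,0):-1/.X./X.O/OX., (1,1):+1/.X./.XO/OX.*, (2,2):-1/.X./..O/OXX
[.X./.XO/OX.] end (terminal -1, O#2); searched .X./..O/OX. to 5

X's best at [.X./..O/OX.]: (1,1)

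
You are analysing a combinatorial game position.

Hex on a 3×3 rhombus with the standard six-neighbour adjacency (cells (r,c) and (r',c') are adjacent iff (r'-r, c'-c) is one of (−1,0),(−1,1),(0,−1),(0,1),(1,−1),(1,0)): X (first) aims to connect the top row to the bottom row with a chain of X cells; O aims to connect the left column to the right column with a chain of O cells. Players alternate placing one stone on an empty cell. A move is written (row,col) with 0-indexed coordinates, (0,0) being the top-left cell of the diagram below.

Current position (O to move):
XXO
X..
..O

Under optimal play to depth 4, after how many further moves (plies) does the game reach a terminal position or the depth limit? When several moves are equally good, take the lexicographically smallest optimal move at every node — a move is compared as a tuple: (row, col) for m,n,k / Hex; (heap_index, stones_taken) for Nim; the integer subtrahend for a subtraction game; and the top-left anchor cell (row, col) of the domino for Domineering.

[XXO/X../..O] O move#1: (1,1):-1/XXO/XO./..O, (1,2):-1/XXO/X.O/..O, (2,0):+1/XXO/X../O.O*, (2,1):-1/XXO/X../.OO
[XXO/X../O.O] X move#2: (1,1):-1/XXO/XX./O.O*, (1,2):-1/XXO/X.X/O.O, (2,1):-1/XXO/X../OXO
[XXO/XX./O.O] O move#3: (1,2):-1/XXO/XXO/O.O, (2,1):+1/XXO/XX./OOO*
[XXO/XX./OOO] end (terminal -1, X#4); searched XXO/X../..O to 4

PV length from [XXO/X../..O]: 3 plies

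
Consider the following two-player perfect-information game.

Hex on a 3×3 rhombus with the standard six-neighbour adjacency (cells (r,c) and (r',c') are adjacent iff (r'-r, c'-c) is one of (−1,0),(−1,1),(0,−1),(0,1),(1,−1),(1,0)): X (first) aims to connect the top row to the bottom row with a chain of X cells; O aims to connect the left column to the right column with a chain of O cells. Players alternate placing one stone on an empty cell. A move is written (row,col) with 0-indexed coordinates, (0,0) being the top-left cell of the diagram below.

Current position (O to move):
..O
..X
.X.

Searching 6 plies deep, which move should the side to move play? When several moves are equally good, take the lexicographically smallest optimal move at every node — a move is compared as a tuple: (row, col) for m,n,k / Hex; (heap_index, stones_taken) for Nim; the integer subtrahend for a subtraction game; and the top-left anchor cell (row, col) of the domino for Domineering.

O's best at [..O/..X/.X.]: (0,0)

p1 O@[..O/..X/.X.]: (0,0)[O.O/..X/.X.]+1* (0,1)[.OO/..X/.X.]+1 (1,0)[..O/O.X/.X.]+1 (1,1)[..O/.OX/.X.]+1 (2,0)[..O/..X/OX.]+1 (2,2)[..O/..X/.XO]-1
p2 X@[O.O/..X/.X.]: (0,1)[OXO/..X/.X.]-1* (1,0)[O.O/X.X/.X.]-1 (1,1)[O.O/.XX/.X.]-1 (2,0)[O.O/..X/XX.]-1 (2,2)[O.O/..X/.XX]-1
p3 O@[OXO/..X/.X.]: (1,0)[OXO/O.X/.X.]-1 (1,1)[OXO/.OX/.X.]+1* (2,0)[OXO/..X/OX.]-1 (2,2)[OXO/..X/.XO]-1
p4 X@[OXO/.OX/.X.]: (1,0)[OXO/XOX/.X.]-1* (2,0)[OXO/.OX/XX.]-1 (2,2)[OXO/.OX/.XX]-1
p5 O@[OXO/XOX/.X.]: (2,0)[OXO/XOX/OX.]+1* (2,2)[OXO/XOX/.XO]-1
p6 X@[OXO/XOX/OX.] terminal -1; root [..O/..X/.X.] d6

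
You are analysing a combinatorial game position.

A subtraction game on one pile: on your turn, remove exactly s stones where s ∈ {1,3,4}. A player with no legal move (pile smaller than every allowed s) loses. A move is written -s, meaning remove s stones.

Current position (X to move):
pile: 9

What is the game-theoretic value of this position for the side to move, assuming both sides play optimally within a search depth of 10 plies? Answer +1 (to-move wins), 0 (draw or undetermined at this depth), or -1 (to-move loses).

value(9, X) = -1

[9] X move#1: -1:-1/8*, -3:-1/6, -4:-1/5
[8] O move#2: -1:+1/7*, -3:-1/5, -4:-1/4
[7] X move#3: -1:-1/6*, -3:-1/4, -4:-1/3
[6] O move#4: -1:-1/5, -3:-1/3, -4:+1/2*
[2] X move#5: -1:-1/1*
[1] O move#6: -1:+1/0*
[0] end (terminal -1, X#7); searched 9 to 10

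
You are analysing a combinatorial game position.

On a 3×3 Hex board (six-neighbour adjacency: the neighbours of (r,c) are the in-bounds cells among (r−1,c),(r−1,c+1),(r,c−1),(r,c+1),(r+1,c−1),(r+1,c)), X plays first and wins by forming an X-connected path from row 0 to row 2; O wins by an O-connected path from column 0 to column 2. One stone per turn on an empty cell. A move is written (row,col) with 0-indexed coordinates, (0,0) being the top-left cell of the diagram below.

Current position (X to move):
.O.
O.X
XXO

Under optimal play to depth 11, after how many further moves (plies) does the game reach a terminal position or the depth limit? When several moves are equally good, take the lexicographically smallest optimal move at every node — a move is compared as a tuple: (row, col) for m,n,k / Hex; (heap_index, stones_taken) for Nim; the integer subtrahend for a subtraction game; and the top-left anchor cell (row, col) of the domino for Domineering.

p1 X@[.O./O.X/XXO]: (0,0)[XO./O.X/XXO]-1 (0,2)[.OX/O.X/XXO]+1* (1,1)[.O./OXX/XXO]-1
p2 O@[.OX/O.X/XXO] terminal -1; root [.O./O.X/XXO] d11

PV length from [.O./O.X/XXO]: 1 ply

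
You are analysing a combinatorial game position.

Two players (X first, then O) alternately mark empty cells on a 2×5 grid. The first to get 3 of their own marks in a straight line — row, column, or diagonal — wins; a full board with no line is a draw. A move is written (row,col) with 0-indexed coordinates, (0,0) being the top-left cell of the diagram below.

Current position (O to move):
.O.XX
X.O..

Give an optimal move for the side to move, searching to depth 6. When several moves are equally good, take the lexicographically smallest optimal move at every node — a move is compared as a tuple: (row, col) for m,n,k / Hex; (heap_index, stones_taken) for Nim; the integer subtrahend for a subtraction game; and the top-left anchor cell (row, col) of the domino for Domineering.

ply 1, O at .O.XX/X.O.. | (0,0)=-1→OO.XX/X.O..; (0,2)=+1→.OOXX/X.O..*; (1,1)=-1→.O.XX/XOO..; (1,3)=-1→.O.XX/X.OO.; (1,4)=-1→.O.XX/X.O.O
ply 2, X at .OOXX/X.O.. | (0,0)=-1→XOOXX/X.O..*; (1,1)=-1→.OOXX/XXO..; (1,3)=-1→.OOXX/X.OX.; (1,4)=-1→.OOXX/X.O.X
ply 3, O at XOOXX/X.O.. | (1,1)=+0→XOOXX/XOO..; (1,3)=+1→XOOXX/X.OO.*; (1,4)=+0→XOOXX/X.O.O
ply 4, X at XOOXX/X.OO. | (1,1)=-1→XOOXX/XXOO.*; (1,4)=-1→XOOXX/X.OOX
ply 5, O at XOOXX/XXOO. | (1,4)=+1→XOOXX/XXOOO*
ply 6: XOOXX/XXOOO is terminal -1 (X); from .O.XX/X.O.. depth 6

O's best at [.O.XX/X.O..]: (0,2)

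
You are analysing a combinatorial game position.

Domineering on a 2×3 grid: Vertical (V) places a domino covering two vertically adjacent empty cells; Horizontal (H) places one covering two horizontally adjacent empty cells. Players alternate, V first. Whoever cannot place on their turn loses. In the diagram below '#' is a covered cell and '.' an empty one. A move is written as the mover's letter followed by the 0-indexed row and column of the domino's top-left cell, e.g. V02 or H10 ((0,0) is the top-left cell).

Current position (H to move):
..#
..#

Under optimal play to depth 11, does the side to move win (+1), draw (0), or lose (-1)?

value(..#/..#, H) = +1

ply 1, H at ..#/..# | H00=+1→###/..#*; H10=+1→..#/###
ply 2: ###/..# is terminal -1 (V); from ..#/..# depth 11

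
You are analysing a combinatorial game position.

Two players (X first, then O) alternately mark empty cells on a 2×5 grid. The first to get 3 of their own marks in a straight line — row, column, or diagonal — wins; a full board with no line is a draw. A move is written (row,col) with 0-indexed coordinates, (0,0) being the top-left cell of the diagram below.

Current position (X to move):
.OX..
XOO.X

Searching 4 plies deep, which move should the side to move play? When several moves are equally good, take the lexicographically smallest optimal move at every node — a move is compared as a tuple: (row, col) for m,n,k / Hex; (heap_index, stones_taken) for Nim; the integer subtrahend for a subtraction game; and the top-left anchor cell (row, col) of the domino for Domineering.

X's best at [.OX../XOO.X]: (1,3)

[.OX../XOO.X] X move#1: (0,0):-1/XOX../XOO.X, (0,3):-1/.OXX./XOO.X, (0,4):-1/.OX.X/XOO.X, (1,3):+0/.OX../XOOXX*
[.OX../XOOXX] O move#2: (0,0):+0/OOX../XOOXX*, (0,3):+0/.OXO./XOOXX, (0,4):+0/.OX.O/XOOXX
[OOX../XOOXX] X move#3: (0,3):+0/OOXX./XOOXX*, (0,4):+0/OOX.X/XOOXX
[OOXX./XOOXX] O move#4: (0,4):+0/OOXXO/XOOXX*
[OOXXO/XOOXX] end (terminal +0, X#5); searched .OX../XOO.X to 4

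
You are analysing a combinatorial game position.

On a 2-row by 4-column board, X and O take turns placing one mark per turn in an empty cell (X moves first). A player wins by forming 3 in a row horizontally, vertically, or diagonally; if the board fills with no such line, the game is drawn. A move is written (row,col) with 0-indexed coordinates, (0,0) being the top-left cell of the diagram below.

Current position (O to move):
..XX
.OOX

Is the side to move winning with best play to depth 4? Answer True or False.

O winning at [..XX/.OOX]: True

[..XX/.OOX] O move#1: (0,0):-1/O.XX/.OOX, (0,1):+0/.OXX/.OOX, (1,0):+1/..XX/OOOX*
[..XX/OOOX] end (terminal -1, X#2); searched ..XX/.OOX to 4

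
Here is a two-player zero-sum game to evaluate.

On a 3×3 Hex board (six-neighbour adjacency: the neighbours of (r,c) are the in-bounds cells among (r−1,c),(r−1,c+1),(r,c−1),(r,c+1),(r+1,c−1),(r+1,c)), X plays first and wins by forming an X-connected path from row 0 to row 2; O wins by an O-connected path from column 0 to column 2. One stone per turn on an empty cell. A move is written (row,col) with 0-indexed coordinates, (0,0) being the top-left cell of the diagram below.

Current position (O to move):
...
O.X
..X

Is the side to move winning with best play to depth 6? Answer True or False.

O winning at [.../O.X/..X]: True

[.../O.X/..X] O move#1: (0,0):-1/O../O.X/..X, (0,1):-1/.O./O.X/..X, (0,2):+1/..O/O.X/..X*, (1,1):-1/.../OOX/..X, (2,0):-1/.../O.X/O.X, (2,1):-1/.../O.X/.OX
[..O/O.X/..X] X move#2: (0,0):-1/X.O/O.X/..X*, (0,1):-1/.XO/O.X/..X, (1,1):-1/..O/OXX/..X, (2,0):-1/..O/O.X/X.X, (2,1):-1/..O/O.X/.XX
[X.O/O.X/..X] O move#3: (0,1):+1/XOO/O.X/..X*, (1,1):+1/X.O/OOX/..X, (2,0):+1/X.O/O.X/O.X, (2,1):+1/X.O/O.X/.OX
[XOO/O.X/..X] end (terminal -1, X#4); searched .../O.X/..X to 6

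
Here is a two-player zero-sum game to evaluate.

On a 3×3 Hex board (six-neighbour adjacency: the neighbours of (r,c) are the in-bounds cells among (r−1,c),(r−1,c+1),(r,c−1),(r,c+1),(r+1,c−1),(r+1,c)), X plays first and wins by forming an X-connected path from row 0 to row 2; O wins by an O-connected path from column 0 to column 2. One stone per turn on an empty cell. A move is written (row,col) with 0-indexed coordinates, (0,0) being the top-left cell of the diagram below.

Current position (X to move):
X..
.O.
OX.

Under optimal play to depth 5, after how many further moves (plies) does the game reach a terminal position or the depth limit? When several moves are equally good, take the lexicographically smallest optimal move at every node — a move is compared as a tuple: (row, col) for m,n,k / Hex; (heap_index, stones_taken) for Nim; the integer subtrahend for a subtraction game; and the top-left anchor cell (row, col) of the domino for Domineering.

[X../.O./OX.] X move#1: (0,1):-1/XX./.O./OX.*, (0,2):-1/X.X/.O./OX., (1,0):-1/X../XO./OX., (1,2):-1/X../.OX/OX., (2,2):-1/X../.O./OXX
[XX./.O./OX.] O move#2: (0,2):+1/XXO/.O./OX.*, (1,0):+1/XX./OO./OX., (1,2):+1/XX./.OO/OX., (2,2):+1/XX./.O./OXO
[XXO/.O./OX.] end (terminal -1, X#3); searched X../.O./OX. to 5

PV length from [X../.O./OX.]: 2 plies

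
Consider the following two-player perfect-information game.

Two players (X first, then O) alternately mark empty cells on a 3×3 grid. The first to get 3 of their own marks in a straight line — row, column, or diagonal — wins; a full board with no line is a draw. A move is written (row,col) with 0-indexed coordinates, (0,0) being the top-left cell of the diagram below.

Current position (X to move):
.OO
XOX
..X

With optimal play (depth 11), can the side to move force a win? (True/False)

X winning at [.OO/XOX/..X]: False

p1 X@[.OO/XOX/..X]: (0,0)[XOO/XOX/..X]-1* (2,0)[.OO/XOX/X.X]-1 (2,1)[.OO/XOX/.XX]-1
p2 O@[XOO/XOX/..X]: (2,0)[XOO/XOX/O.X]+1* (2,1)[XOO/XOX/.OX]+1
p3 X@[XOO/XOX/O.X] terminal -1; root [.OO/XOX/..X] d11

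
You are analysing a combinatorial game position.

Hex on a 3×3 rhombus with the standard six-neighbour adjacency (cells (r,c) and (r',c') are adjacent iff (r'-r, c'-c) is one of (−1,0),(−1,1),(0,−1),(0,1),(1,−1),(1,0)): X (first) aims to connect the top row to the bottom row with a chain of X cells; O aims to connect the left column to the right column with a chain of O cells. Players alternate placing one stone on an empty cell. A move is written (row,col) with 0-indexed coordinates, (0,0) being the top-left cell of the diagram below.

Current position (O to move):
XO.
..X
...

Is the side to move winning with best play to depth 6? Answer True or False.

O winning at [XO./..X/...]: False

[XO./..X/...] O move#1: (0,2):-1/XOO/..X/...*, (1,0):-1/XO./O.X/..., (1,1):-1/XO./.OX/..., (2,0):-1/XO./..X/O.., (2,1):-1/XO./..X/.O., (2,2):-1/XO./..X/..O
[XOO/..X/...] X move#2: (1,0):+1/XOO/X.X/...*, (1,1):-1/XOO/.XX/..., (2,0):-1/XOO/..X/X.., (2,1):-1/XOO/..X/.X., (2,2):-1/XOO/..X/..X
[XOO/X.X/...] O move#3: (1,1):-1/XOO/XOX/...*, (2,0):-1/XOO/X.X/O.., (2,1):-1/XOO/X.X/.O., (2,2):-1/XOO/X.X/..O
[XOO/XOX/...] X move#4: (2,0):+1/XOO/XOX/X..*, (2,1):-1/XOO/XOX/.X., (2,2):-1/XOO/XOX/..X
[XOO/XOX/X..] end (terminal -1, O#5); searched XO./..X/... to 6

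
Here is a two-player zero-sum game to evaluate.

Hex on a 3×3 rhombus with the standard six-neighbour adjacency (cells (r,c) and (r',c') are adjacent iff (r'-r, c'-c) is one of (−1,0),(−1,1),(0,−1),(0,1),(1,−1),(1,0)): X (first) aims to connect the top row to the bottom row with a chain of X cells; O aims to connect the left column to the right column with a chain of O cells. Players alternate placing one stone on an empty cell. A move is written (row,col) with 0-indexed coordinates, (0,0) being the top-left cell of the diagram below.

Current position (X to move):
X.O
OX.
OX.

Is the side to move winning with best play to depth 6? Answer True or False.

[X.O/OX./OX.] X move#1: (0,1):+1/XXO/OX./OX.*, (1,2):-1/X.O/OXX/OX., (2,2):-1/X.O/OX./OXX
[XXO/OX./OX.] end (terminal -1, O#2); searched X.O/OX./OX. to 6

X winning at [X.O/OX./OX.]: True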